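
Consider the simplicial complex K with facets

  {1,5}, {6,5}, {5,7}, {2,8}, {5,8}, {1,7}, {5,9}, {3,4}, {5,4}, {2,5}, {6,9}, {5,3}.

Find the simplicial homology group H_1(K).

We work with the vertex ordering 1 < 2 < 3 < 4 < 5 < 6 < 7 < 8 < 9. The simplices of K, each written with vertices in increasing order, are:

  0-simplices (9): [1], [2], [3], [4], [5], [6], [7], [8], [9]
  1-simplices (12): [1,5], [1,7], [2,5], [2,8], [3,4], [3,5], [4,5], [5,6], [5,7], [5,8], [5,9], [6,9]

so the chain groups are C_0 ≅ Z^9, C_1 ≅ Z^12.

Boundary ∂_1: C_1 → C_0 is given by ∂[p,q] = [q] − [p].
This gives a 9×12 integer matrix of rank 8; reducing to Smith normal form yields diagonal entries (1,1,1,1,1,1,1,1).

From H_k ≅ ker(∂_k) / im(∂_{k+1}) we obtain:

  H_1: rank ker ∂_1 − rank ∂_2 = (12 − 8) − 0 = 4, and there is no ∂_2, so H_1 = Z^4.

H_1 = Z^4.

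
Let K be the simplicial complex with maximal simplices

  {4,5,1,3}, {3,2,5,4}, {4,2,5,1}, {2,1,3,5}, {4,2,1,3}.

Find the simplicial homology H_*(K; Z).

Fix the vertex order 1 < 2 < 3 < 4 < 5 and write every simplex with vertices in increasing order. Then dim K = 3 and the simplices of K are:

  0-simplices (5): [1], [2], [3], [4], [5]
  1-simplices (10): [1,2], [1,3], [1,4], [1,5], [2,3], [2,4], [2,5], [3,4], [3,5], [4,5]
  2-simplices (10): [1,2,3], [1,2,4], [1,2,5], [1,3,4], [1,3,5], [1,4,5], [2,3,4], [2,3,5], [2,4,5], [3,4,5]
  3-simplices (5): [1,2,3,4], [1,2,3,5], [1,2,4,5], [1,3,4,5], [2,3,4,5]

giving chain groups C_0 ≅ Z^5, C_1 ≅ Z^10, C_2 ≅ Z^10, C_3 ≅ Z^5.

∂_1: C_1 → C_0 maps an edge to its endpoints' difference, ∂[p,q] = q − p.
This gives a 5×10 integer matrix of rank 4; reducing to Smith normal form yields diagonal entries (1,1,1,1).

The boundary map ∂_2: C_2 → C_1 maps a triangle to the signed sum of its edges. For instance
  ∂[1,2,4] = [2,4] − [1,4] + [1,2],
  ∂[2,4,5] = [4,5] − [2,5] + [2,4].
The 10×10 boundary matrix has rank 6 and Smith normal form diag(1,1,1,1,1,1).

The boundary map ∂_3: C_3 → C_2 sends each 3-simplex σ to the alternating sum Σ_i (−1)^i (σ with its i-th vertex removed). For instance
  ∂[2,3,4,5] = [3,4,5] − [2,4,5] + [2,3,5] − [2,3,4],
  ∂[1,3,4,5] = [3,4,5] − [1,4,5] + [1,3,5] − [1,3,4].
As a 10×5 matrix over Z this has rank 4, with invariant factors (1,1,1,1).

Reading off H_k = ker ∂_k / im ∂_{k+1}:

  H_0: rank C_0 − rank ∂_1 = 5 − 4 = 1, and the invariant factors of ∂_1 are all 1, so H_0 ≅ Z.
  H_1: rank ker ∂_1 − rank ∂_2 = (10 − 4) − 6 = 0, and the invariant factors of ∂_2 are all 1, so H_1 ≅ 0.
  H_2: rank ker ∂_2 − rank ∂_3 = (10 − 6) − 4 = 0, and the invariant factors of ∂_3 are all 1, so H_2 ≅ 0.
  H_3: rank ker ∂_3 − rank ∂_4 = (5 − 4) − 0 = 1, and there is no ∂_4, so H_3 ≅ Z.

As a check, the Euler characteristic is 5 − 10 + 10 − 5 = 0, which agrees with 1 − 0 + 0 − 1 = 0.
(K is a triangulation of the 3-sphere S^3.)

H_0 ≅ Z,  H_1 = 0,  H_2 = 0,  H_3 ≅ Z.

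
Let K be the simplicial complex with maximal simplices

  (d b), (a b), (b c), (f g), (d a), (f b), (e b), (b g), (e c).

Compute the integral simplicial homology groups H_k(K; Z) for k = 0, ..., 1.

H_0 ≅ Z,  H_1 ≅ Z^3.

K has 7 vertices, 9 edges.
rank ∂_0 = 0, rank ∂_1 = 6 ⇒ b_0 = 7 − 0 − 6 = 1; all invariant factors of ∂_1 are 1 so no torsion. So H_0 ≅ Z.
rank ∂_1 = 6, rank ∂_2 = 0 ⇒ b_1 = 9 − 6 − 0 = 3. So H_1 ≅ Z^3.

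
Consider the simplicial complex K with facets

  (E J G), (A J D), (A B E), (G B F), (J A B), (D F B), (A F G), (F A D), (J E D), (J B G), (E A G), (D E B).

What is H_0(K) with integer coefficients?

H_0 = Z.

We work with the vertex ordering A < B < D < E < F < G < J. The simplices of K, each written with vertices in increasing order, are:

  0-simplices (7): A, B, D, E, F, G, J
  1-simplices (18): AB, AD, AE, AF, AG, AJ, BD, BE, BF, BG, BJ, DE, DF, DJ, EG, EJ, FG, GJ
  2-simplices (12): ABE, ABJ, ADF, ADJ, AEG, AFG, BDE, BDF, BFG, BGJ, DEJ, EGJ

so the chain groups are C_0 ≅ Z^7, C_1 ≅ Z^18, C_2 ≅ Z^12.

Boundary ∂_1: C_1 → C_0 is given by ∂[p,q] = [q] − [p]. For instance
  ∂AB = B − A.
As a 7×18 matrix over Z this has rank 6, with invariant factors (1,1,1,1,1,1).

Boundary ∂_2: C_2 → C_1 acts by ∂[p,q,r] = [q,r] − [p,r] + [p,q]. For instance
  ∂ABE = BE − AE + AB,
  ∂DEJ = EJ − DJ + DE.
The 18×12 boundary matrix has rank 12 and Smith normal form diag(1,1,1,1,1,1,1,1,1,1,1,2).

Computing H_k = (kernel of ∂_k) / (image of ∂_{k+1}):

  H_0: rank C_0 − rank ∂_1 = 7 − 6 = 1, and the invariant factors of ∂_1 are all 1, so H_0 ≅ Z.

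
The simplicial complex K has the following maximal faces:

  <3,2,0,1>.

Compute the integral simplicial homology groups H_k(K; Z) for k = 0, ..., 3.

H_0 = Z,  H_1 = 0,  H_2 = 0,  H_3 = 0.

Fix the vertex order 0 < 1 < 2 < 3 and write every simplex with vertices in increasing order. Then dim K = 3 and the simplices of K are:

  0-simplices (4): [0], [1], [2], [3]
  1-simplices (6): [0,1], [0,2], [0,3], [1,2], [1,3], [2,3]
  2-simplices (4): [0,1,2], [0,1,3], [0,2,3], [1,2,3]
  3-simplices (1): [0,1,2,3]

Hence C_0 ≅ Z^4, C_1 ≅ Z^6, C_2 ≅ Z^4, C_3 ≅ Z^1.

The boundary map ∂_1: C_1 → C_0 sends each edge [p,q] (with p < q) to q − p. For instance
  ∂[0,1] = [1] − [0].
As a 4×6 matrix over Z this has rank 3, with invariant factors (1,1,1).

∂_2: C_2 → C_1 acts by ∂[p,q,r] = [q,r] − [p,r] + [p,q]. For instance
  ∂[0,1,2] = [1,2] − [0,2] + [0,1],
  ∂[1,2,3] = [2,3] − [1,3] + [1,2].
The resulting 6×4 matrix has rank 3, and its Smith normal form has invariant factors (1,1,1).

Boundary ∂_3: C_3 → C_2 sends each 3-simplex σ to the alternating sum Σ_i (−1)^i (σ with its i-th vertex removed). For instance
  ∂[0,1,2,3] = [1,2,3] − [0,2,3] + [0,1,3] − [0,1,2].
The 4×1 boundary matrix has rank 1 and Smith normal form diag(1).

From H_k ≅ ker(∂_k) / im(∂_{k+1}) we obtain:

  H_0: rank C_0 − rank ∂_1 = 4 − 3 = 1, and the invariant factors of ∂_1 are all 1, so H_0 = Z.
  H_1: rank ker ∂_1 − rank ∂_2 = (6 − 3) − 3 = 0, and the invariant factors of ∂_2 are all 1, so H_1 = 0.
  H_2: rank ker ∂_2 − rank ∂_3 = (4 − 3) − 1 = 0, and the invariant factors of ∂_3 are all 1, so H_2 = 0.
  H_3: rank ker ∂_3 − rank ∂_4 = (1 − 1) − 0 = 0, and there is no ∂_4, so H_3 = 0.

As a check, the Euler characteristic is 4 − 6 + 4 − 1 = 1, which agrees with 1 − 0 + 0 − 0 = 1.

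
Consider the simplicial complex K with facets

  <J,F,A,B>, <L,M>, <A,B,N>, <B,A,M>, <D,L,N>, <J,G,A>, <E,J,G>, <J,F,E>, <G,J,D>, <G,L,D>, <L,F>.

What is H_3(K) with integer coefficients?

H_3 ≅ 0.

Fix the vertex order A < B < D < E < F < G < J < L < M < N and write every simplex with vertices in increasing order. Then dim K = 3 and the simplices of K are:

  0-simplices (10): A, B, D, E, F, G, J, L, M, N
  1-simplices (23): AB, AF, AG, AJ, AM, AN, BF, BJ, BM, BN, DG, DJ, DL, DN, EF, EG, EJ, FJ, FL, GJ, GL, LM, LN
  2-simplices (12): ABF, ABJ, ABM, ABN, AFJ, AGJ, BFJ, DGJ, DGL, DLN, EFJ, EGJ
  3-simplices (1): ABFJ

giving chain groups C_0 ≅ Z^10, C_1 ≅ Z^23, C_2 ≅ Z^12, C_3 ≅ Z^1.

The boundary map ∂_1: C_1 → C_0 sends each edge [p,q] (with p < q) to q − p.
As a 10×23 matrix over Z this has rank 9, with invariant factors (1,1,1,1,1,1,1,1,1).

Boundary ∂_2: C_2 → C_1 sends each 2-simplex [p,q,r] to [q,r] − [p,r] + [p,q]. For instance
  ∂ABF = BF − AF + AB,
  ∂DLN = LN − DN + DL.
The resulting 23×12 matrix has rank 11, and its Smith normal form has invariant factors (1,1,1,1,1,1,1,1,1,1,1).

∂_3: C_3 → C_2 sends each 3-simplex σ to the alternating sum Σ_i (−1)^i (σ with its i-th vertex removed). For instance
  ∂ABFJ = BFJ − AFJ + ABJ − ABF.
As a 12×1 matrix over Z this has rank 1, with invariant factors (1).

Now H_k = ker ∂_k / im ∂_{k+1}, so:

  H_3: rank ker ∂_3 − rank ∂_4 = (1 − 1) − 0 = 0, and there is no ∂_4, so H_3 ≅ 0.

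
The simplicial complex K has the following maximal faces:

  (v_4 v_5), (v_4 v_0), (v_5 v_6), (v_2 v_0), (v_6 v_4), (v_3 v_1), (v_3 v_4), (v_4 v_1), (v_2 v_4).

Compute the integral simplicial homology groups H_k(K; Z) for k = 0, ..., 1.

H_0 = Z,  H_1 = Z^3.

Fix the vertex order v_0 < v_1 < v_2 < v_3 < v_4 < v_5 < v_6 and write every simplex with vertices in increasing order. Then dim K = 1 and the simplices of K are:

  0-simplices (7): [v_0], [v_1], [v_2], [v_3], [v_4], [v_5], [v_6]
  1-simplices (9): [v_0,v_2], [v_0,v_4], [v_1,v_3], [v_1,v_4], [v_2,v_4], [v_3,v_4], [v_4,v_5], [v_4,v_6], [v_5,v_6]

giving chain groups C_0 ≅ Z^7, C_1 ≅ Z^9.

∂_1: C_1 → C_0 is given by ∂[p,q] = [q] − [p]. For instance
  ∂[v_1,v_4] = [v_4] − [v_1].
As a 7×9 matrix over Z this has rank 6, with invariant factors (1,1,1,1,1,1).

Reading off H_k = ker ∂_k / im ∂_{k+1}:

  H_0: rank C_0 − rank ∂_1 = 7 − 6 = 1, and the invariant factors of ∂_1 are all 1, so H_0 = Z.
  H_1: rank ker ∂_1 − rank ∂_2 = (9 − 6) − 0 = 3, and there is no ∂_2, so H_1 = Z^3.

As a check, the Euler characteristic is 7 − 9 = -2, which agrees with 1 − 3 = -2.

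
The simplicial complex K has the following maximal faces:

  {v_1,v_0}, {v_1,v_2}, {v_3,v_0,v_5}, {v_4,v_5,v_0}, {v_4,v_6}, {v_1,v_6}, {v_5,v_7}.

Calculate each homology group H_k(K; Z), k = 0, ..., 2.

We work with the vertex ordering v_0 < v_1 < v_2 < v_3 < v_4 < v_5 < v_6 < v_7. The simplices of K, each written with vertices in increasing order, are:

  0-simplices (8): [v_0], [v_1], [v_2], [v_3], [v_4], [v_5], [v_6], [v_7]
  1-simplices (10): [v_0,v_1], [v_0,v_3], [v_0,v_4], [v_0,v_5], [v_1,v_2], [v_1,v_6], [v_3,v_5], [v_4,v_5], [v_4,v_6], [v_5,v_7]
  2-simplices (2): [v_0,v_3,v_5], [v_0,v_4,v_5]

so the chain groups are C_0 ≅ Z^8, C_1 ≅ Z^10, C_2 ≅ Z^2.

The boundary map ∂_1: C_1 → C_0 maps an edge to its endpoints' difference, ∂[p,q] = q − p. For instance
  ∂[v_0,v_4] = [v_4] − [v_0].
The resulting 8×10 matrix has rank 7, and its Smith normal form has invariant factors (1,1,1,1,1,1,1).

Boundary ∂_2: C_2 → C_1 sends each 2-simplex [p,q,r] to [q,r] − [p,r] + [p,q]. For instance
  ∂[v_0,v_3,v_5] = [v_3,v_5] − [v_0,v_5] + [v_0,v_3],
  ∂[v_0,v_4,v_5] = [v_4,v_5] − [v_0,v_5] + [v_0,v_4].
The resulting 10×2 matrix has rank 2, and its Smith normal form has invariant factors (1,1).

Now H_k = ker ∂_k / im ∂_{k+1}, so:

  H_0: rank C_0 − rank ∂_1 = 8 − 7 = 1, and the invariant factors of ∂_1 are all 1, so H_0 = Z.
  H_1: rank ker ∂_1 − rank ∂_2 = (10 − 7) − 2 = 1, and the invariant factors of ∂_2 are all 1, so H_1 = Z.
  H_2: rank ker ∂_2 − rank ∂_3 = (2 − 2) − 0 = 0, and there is no ∂_3, so H_2 = 0.

H_0 = Z,  H_1 = Z,  H_2 = 0.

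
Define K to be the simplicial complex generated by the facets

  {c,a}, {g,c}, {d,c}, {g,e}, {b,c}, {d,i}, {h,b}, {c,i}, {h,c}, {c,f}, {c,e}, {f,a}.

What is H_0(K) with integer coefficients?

Fix the vertex order a < b < c < d < e < f < g < h < i and write every simplex with vertices in increasing order. Then dim K = 1 and the simplices of K are:

  0-simplices (9): a, b, c, d, e, f, g, h, i
  1-simplices (12): ac, af, bc, bh, cd, ce, cf, cg, ch, ci, di, eg

giving chain groups C_0 ≅ Z^9, C_1 ≅ Z^12.

Boundary ∂_1: C_1 → C_0 maps an edge to its endpoints' difference, ∂[p,q] = q − p.
As a 9×12 matrix over Z this has rank 8, with invariant factors (1,1,1,1,1,1,1,1).

Computing H_k = (kernel of ∂_k) / (image of ∂_{k+1}):

  H_0: rank C_0 − rank ∂_1 = 9 − 8 = 1, and the invariant factors of ∂_1 are all 1, so H_0 ≅ Z.

(K is a triangulation of a wedge of 4 circles.)

H_0 = Z.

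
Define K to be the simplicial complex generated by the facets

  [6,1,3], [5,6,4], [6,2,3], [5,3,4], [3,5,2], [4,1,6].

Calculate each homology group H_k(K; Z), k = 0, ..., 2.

H_0 = Z,  H_1 = Z,  H_2 = 0.

Take the total order 1 < 2 < 3 < 4 < 5 < 6 on the vertex set. Then K (dimension 2) consists of the simplices:

  0-simplices (6): [1], [2], [3], [4], [5], [6]
  1-simplices (12): [1,3], [1,4], [1,6], [2,3], [2,5], [2,6], [3,4], [3,5], [3,6], [4,5], [4,6], [5,6]
  2-simplices (6): [1,3,6], [1,4,6], [2,3,5], [2,3,6], [3,4,5], [4,5,6]

Hence C_0 ≅ Z^6, C_1 ≅ Z^12, C_2 ≅ Z^6.

Boundary ∂_1: C_1 → C_0 maps an edge to its endpoints' difference, ∂[p,q] = q − p. For instance
  ∂[3,5] = [5] − [3].
The 6×12 boundary matrix has rank 5 and Smith normal form diag(1,1,1,1,1).

The boundary map ∂_2: C_2 → C_1 maps a triangle to the signed sum of its edges. For instance
  ∂[1,4,6] = [4,6] − [1,6] + [1,4],
  ∂[3,4,5] = [4,5] − [3,5] + [3,4].
This gives a 12×6 integer matrix of rank 6; reducing to Smith normal form yields diagonal entries (1,1,1,1,1,1).

Computing H_k = (kernel of ∂_k) / (image of ∂_{k+1}):

  H_0: rank C_0 − rank ∂_1 = 6 − 5 = 1, and the invariant factors of ∂_1 are all 1, so H_0 = Z.
  H_1: rank ker ∂_1 − rank ∂_2 = (12 − 5) − 6 = 1, and the invariant factors of ∂_2 are all 1, so H_1 = Z.
  H_2: rank ker ∂_2 − rank ∂_3 = (6 − 6) − 0 = 0, and there is no ∂_3, so H_2 = 0.

As a check, the Euler characteristic is 6 − 12 + 6 = 0, which agrees with 1 − 1 + 0 = 0.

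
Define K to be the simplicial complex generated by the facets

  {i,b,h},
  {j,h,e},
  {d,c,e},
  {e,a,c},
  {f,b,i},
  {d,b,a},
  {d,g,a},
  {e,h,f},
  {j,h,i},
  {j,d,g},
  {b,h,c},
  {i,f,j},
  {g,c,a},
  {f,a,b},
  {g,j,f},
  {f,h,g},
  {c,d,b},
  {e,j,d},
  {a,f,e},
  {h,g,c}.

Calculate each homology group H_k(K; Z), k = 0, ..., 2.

H_0 ≅ Z,  H_1 ≅ Z ⊕ Z/2,  H_2 = 0.

Take the total order a < b < c < d < e < f < g < h < i < j on the vertex set. Then K (dimension 2) consists of the simplices:

  0-simplices (10): a, b, c, d, e, f, g, h, i, j
  1-simplices (30): ab, ac, ad, ae, af, ag, bc, bd, bf, bh, bi, cd, ce, cg, ch, de, dg, dj, ef, eh, ej, fg, fh, fi, fj, gh, gj, hi, hj, ij
  2-simplices (20): abd, abf, ace, acg, adg, aef, bcd, bch, bfi, bhi, cde, cgh, dej, dgj, efh, ehj, fgh, fgj, fij, hij

Hence C_0 ≅ Z^10, C_1 ≅ Z^30, C_2 ≅ Z^20.

The boundary map ∂_1: C_1 → C_0 sends each edge [p,q] (with p < q) to q − p.
The resulting 10×30 matrix has rank 9, and its Smith normal form has invariant factors (1,1,1,1,1,1,1,1,1).

Boundary ∂_2: C_2 → C_1 sends each 2-simplex [p,q,r] to [q,r] − [p,r] + [p,q]. For instance
  ∂adg = dg − ag + ad,
  ∂acg = cg − ag + ac.
The 30×20 boundary matrix has rank 20 and Smith normal form diag(1,1,1,1,1,1,1,1,1,1,1,1,1,1,1,1,1,1,1,2).

Now H_k = ker ∂_k / im ∂_{k+1}, so:

  H_0: rank C_0 − rank ∂_1 = 10 − 9 = 1, and the invariant factors of ∂_1 are all 1, so H_0 = Z.
  H_1: rank ker ∂_1 − rank ∂_2 = (30 − 9) − 20 = 1, and ∂_2 has invariant factor 2 > 1, so H_1 = Z ⊕ Z/2.
  H_2: rank ker ∂_2 − rank ∂_3 = (20 − 20) − 0 = 0, and there is no ∂_3, so H_2 = 0.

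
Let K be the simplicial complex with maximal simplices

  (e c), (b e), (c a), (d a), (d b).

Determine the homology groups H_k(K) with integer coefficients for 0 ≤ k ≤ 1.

Fix the vertex order a < b < c < d < e and write every simplex with vertices in increasing order. Then dim K = 1 and the simplices of K are:

  0-simplices (5): a, b, c, d, e
  1-simplices (5): ac, ad, bd, be, ce

so the chain groups are C_0 ≅ Z^5, C_1 ≅ Z^5.

∂_1: C_1 → C_0 maps an edge to its endpoints' difference, ∂[p,q] = q − p.
This gives a 5×5 integer matrix of rank 4; reducing to Smith normal form yields diagonal entries (1,1,1,1).

Computing H_k = (kernel of ∂_k) / (image of ∂_{k+1}):

  H_0: rank C_0 − rank ∂_1 = 5 − 4 = 1, and the invariant factors of ∂_1 are all 1, so H_0 ≅ Z.
  H_1: rank ker ∂_1 − rank ∂_2 = (5 − 4) − 0 = 1, and there is no ∂_2, so H_1 ≅ Z.

As a check, the Euler characteristic is 5 − 5 = 0, which agrees with 1 − 1 = 0.

H_0 = Z,  H_1 = Z.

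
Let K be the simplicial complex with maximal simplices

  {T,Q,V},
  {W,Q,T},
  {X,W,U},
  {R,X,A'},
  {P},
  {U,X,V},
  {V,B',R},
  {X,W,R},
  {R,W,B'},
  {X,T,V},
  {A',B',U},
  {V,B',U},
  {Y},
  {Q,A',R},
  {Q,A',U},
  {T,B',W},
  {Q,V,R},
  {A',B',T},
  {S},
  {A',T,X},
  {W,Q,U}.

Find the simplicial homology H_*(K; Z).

Order the vertices as P < Q < R < S < T < U < V < W < X < Y < A' < B'. Listing each simplex with vertices in this order, K has dimension 2 with simplices:

  0-simplices (12): [P], [Q], [R], [S], [T], [U], [V], [W], [X], [Y], [A'], [B']
  1-simplices (27): (27 of them)
  2-simplices (18): (18 of them)

so the chain groups are C_0 ≅ Z^12, C_1 ≅ Z^27, C_2 ≅ Z^18.

The boundary map ∂_1: C_1 → C_0 is given by ∂[p,q] = [q] − [p].
This gives a 12×27 integer matrix of rank 8; reducing to Smith normal form yields diagonal entries (1,1,1,1,1,1,1,1).

The boundary map ∂_2: C_2 → C_1 acts by ∂[p,q,r] = [q,r] − [p,r] + [p,q]. For instance
  ∂[Q,R,A'] = [R,A'] − [Q,A'] + [Q,R],
  ∂[T,W,B'] = [W,B'] − [T,B'] + [T,W].
As a 27×18 matrix over Z this has rank 17, with invariant factors (1,1,1,1,1,1,1,1,1,1,1,1,1,1,1,1,1).

Reading off H_k = ker ∂_k / im ∂_{k+1}:

  H_0: rank C_0 − rank ∂_1 = 12 − 8 = 4, and the invariant factors of ∂_1 are all 1, so H_0 ≅ Z^4.
  H_1: rank ker ∂_1 − rank ∂_2 = (27 − 8) − 17 = 2, and the invariant factors of ∂_2 are all 1, so H_1 ≅ Z^2.
  H_2: rank ker ∂_2 − rank ∂_3 = (18 − 17) − 0 = 1, and there is no ∂_3, so H_2 ≅ Z.

(K is a triangulation of the disjoint union of the torus T^2 and a set of 3 points.)

H_0 ≅ Z^4,  H_1 ≅ Z^2,  H_2 ≅ Z.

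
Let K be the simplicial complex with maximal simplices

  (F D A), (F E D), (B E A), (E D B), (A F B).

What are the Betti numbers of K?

b_0 = 1, b_1 = 1, b_2 = 0.

We work with the vertex ordering A < B < D < E < F. The simplices of K, each written with vertices in increasing order, are:

  0-simplices (5): A, B, D, E, F
  1-simplices (10): AB, AD, AE, AF, BD, BE, BF, DE, DF, EF
  2-simplices (5): ABE, ABF, ADF, BDE, DEF

so the chain groups are C_0 ≅ Z^5, C_1 ≅ Z^10, C_2 ≅ Z^5.

∂_1: C_1 → C_0 sends each edge [p,q] (with p < q) to q − p.
The 5×10 boundary matrix has rank 4 and Smith normal form diag(1,1,1,1).

Boundary ∂_2: C_2 → C_1 sends each 2-simplex [p,q,r] to [q,r] − [p,r] + [p,q]. For instance
  ∂ABF = BF − AF + AB,
  ∂ABE = BE − AE + AB.
As a 10×5 matrix over Z this has rank 5, with invariant factors (1,1,1,1,1).

Computing H_k = (kernel of ∂_k) / (image of ∂_{k+1}):

  H_0: rank C_0 − rank ∂_1 = 5 − 4 = 1, and the invariant factors of ∂_1 are all 1, so H_0 = Z.
  H_1: rank ker ∂_1 − rank ∂_2 = (10 − 4) − 5 = 1, and the invariant factors of ∂_2 are all 1, so H_1 = Z.
  H_2: rank ker ∂_2 − rank ∂_3 = (5 − 5) − 0 = 0, and there is no ∂_3, so H_2 = 0.

Hence the Betti numbers are b_0 = 1, b_1 = 1, b_2 = 0.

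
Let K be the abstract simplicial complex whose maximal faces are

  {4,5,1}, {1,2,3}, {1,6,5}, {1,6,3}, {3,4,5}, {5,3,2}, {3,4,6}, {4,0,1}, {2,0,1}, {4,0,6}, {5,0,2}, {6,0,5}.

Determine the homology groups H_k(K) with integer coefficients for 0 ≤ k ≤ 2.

H_0 = Z,  H_1 = Z/2,  H_2 = 0.

Take the total order 0 < 1 < 2 < 3 < 4 < 5 < 6 on the vertex set. Then K (dimension 2) consists of the simplices:

  0-simplices (7): [0], [1], [2], [3], [4], [5], [6]
  1-simplices (18): [0,1], [0,2], [0,4], [0,5], [0,6], [1,2], [1,3], [1,4], [1,5], [1,6], [2,3], [2,5], [3,4], [3,5], [3,6], [4,5], [4,6], [5,6]
  2-simplices (12): [0,1,2], [0,1,4], [0,2,5], [0,4,6], [0,5,6], [1,2,3], [1,3,6], [1,4,5], [1,5,6], [2,3,5], [3,4,5], [3,4,6]

so the chain groups are C_0 ≅ Z^7, C_1 ≅ Z^18, C_2 ≅ Z^12.

The boundary map ∂_1: C_1 → C_0 is given by ∂[p,q] = [q] − [p].
This gives a 7×18 integer matrix of rank 6; reducing to Smith normal form yields diagonal entries (1,1,1,1,1,1).

∂_2: C_2 → C_1 acts by ∂[p,q,r] = [q,r] − [p,r] + [p,q]. For instance
  ∂[2,3,5] = [3,5] − [2,5] + [2,3],
  ∂[0,4,6] = [4,6] − [0,6] + [0,4].
The 18×12 boundary matrix has rank 12 and Smith normal form diag(1,1,1,1,1,1,1,1,1,1,1,2).

Computing H_k = (kernel of ∂_k) / (image of ∂_{k+1}):

  H_0: rank C_0 − rank ∂_1 = 7 − 6 = 1, and the invariant factors of ∂_1 are all 1, so H_0 ≅ Z.
  H_1: rank ker ∂_1 − rank ∂_2 = (18 − 6) − 12 = 0, and ∂_2 has invariant factor 2 > 1, so H_1 ≅ Z/2.
  H_2: rank ker ∂_2 − rank ∂_3 = (12 − 12) − 0 = 0, and there is no ∂_3, so H_2 ≅ 0.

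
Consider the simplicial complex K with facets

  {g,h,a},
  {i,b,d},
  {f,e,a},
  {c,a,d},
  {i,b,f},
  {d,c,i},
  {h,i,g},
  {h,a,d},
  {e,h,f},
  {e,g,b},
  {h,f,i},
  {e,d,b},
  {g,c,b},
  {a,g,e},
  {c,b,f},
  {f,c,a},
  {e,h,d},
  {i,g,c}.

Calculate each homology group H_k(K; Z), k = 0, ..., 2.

K has 9 vertices, 27 edges, 18 triangles.
rank ∂_0 = 0, rank ∂_1 = 8 ⇒ b_0 = 9 − 0 − 8 = 1; all invariant factors of ∂_1 are 1 so no torsion. So H_0 ≅ Z.
rank ∂_1 = 8, rank ∂_2 = 18 ⇒ b_1 = 27 − 8 − 18 = 1; ∂_2 has invariant factor(s) [2] giving torsion. So H_1 ≅ Z ⊕ Z/2Z.
rank ∂_2 = 18, rank ∂_3 = 0 ⇒ b_2 = 18 − 18 − 0 = 0. So H_2 ≅ 0.

H_0 = Z,  H_1 = Z ⊕ Z/2Z,  H_2 = 0.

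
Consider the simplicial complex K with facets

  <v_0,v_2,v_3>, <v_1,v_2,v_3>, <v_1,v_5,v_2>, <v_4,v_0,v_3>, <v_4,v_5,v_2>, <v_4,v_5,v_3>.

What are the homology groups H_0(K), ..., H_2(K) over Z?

We work with the vertex ordering v_0 < v_1 < v_2 < v_3 < v_4 < v_5. The simplices of K, each written with vertices in increasing order, are:

  0-simplices (6): [v_0], [v_1], [v_2], [v_3], [v_4], [v_5]
  1-simplices (12): [v_0,v_2], [v_0,v_3], [v_0,v_4], [v_1,v_2], [v_1,v_3], [v_1,v_5], [v_2,v_3], [v_2,v_4], [v_2,v_5], [v_3,v_4], [v_3,v_5], [v_4,v_5]
  2-simplices (6): [v_0,v_2,v_3], [v_0,v_3,v_4], [v_1,v_2,v_3], [v_1,v_2,v_5], [v_2,v_4,v_5], [v_3,v_4,v_5]

giving chain groups C_0 ≅ Z^6, C_1 ≅ Z^12, C_2 ≅ Z^6.

Boundary ∂_1: C_1 → C_0 maps an edge to its endpoints' difference, ∂[p,q] = q − p. For instance
  ∂[v_0,v_4] = [v_4] − [v_0].
This gives a 6×12 integer matrix of rank 5; reducing to Smith normal form yields diagonal entries (1,1,1,1,1).

The boundary map ∂_2: C_2 → C_1 maps a triangle to the signed sum of its edges. For instance
  ∂[v_3,v_4,v_5] = [v_4,v_5] − [v_3,v_5] + [v_3,v_4],
  ∂[v_2,v_4,v_5] = [v_4,v_5] − [v_2,v_5] + [v_2,v_4].
This gives a 12×6 integer matrix of rank 6; reducing to Smith normal form yields diagonal entries (1,1,1,1,1,1).

Computing H_k = (kernel of ∂_k) / (image of ∂_{k+1}):

  H_0: rank C_0 − rank ∂_1 = 6 − 5 = 1, and the invariant factors of ∂_1 are all 1, so H_0 ≅ Z.
  H_1: rank ker ∂_1 − rank ∂_2 = (12 − 5) − 6 = 1, and the invariant factors of ∂_2 are all 1, so H_1 ≅ Z.
  H_2: rank ker ∂_2 − rank ∂_3 = (6 − 6) − 0 = 0, and there is no ∂_3, so H_2 ≅ 0.

H_0 ≅ Z,  H_1 ≅ Z,  H_2 = 0.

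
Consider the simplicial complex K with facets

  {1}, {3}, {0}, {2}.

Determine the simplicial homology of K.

Take the total order 0 < 1 < 2 < 3 on the vertex set. Then K (dimension 0) consists of the simplices:

  0-simplices (4): [0], [1], [2], [3]

giving chain groups C_0 ≅ Z^4.

From H_k ≅ ker(∂_k) / im(∂_{k+1}) we obtain:

  H_0: rank C_0 − rank ∂_1 = 4 − 0 = 4, and there is no ∂_1, so H_0 ≅ Z^4.

(K is a triangulation of a set of 4 points.)

H_0 ≅ Z^4.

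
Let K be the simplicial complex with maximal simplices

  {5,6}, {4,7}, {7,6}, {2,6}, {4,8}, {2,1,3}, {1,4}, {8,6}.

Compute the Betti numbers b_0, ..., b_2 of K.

We work with the vertex ordering 1 < 2 < 3 < 4 < 5 < 6 < 7 < 8. The simplices of K, each written with vertices in increasing order, are:

  0-simplices (8): [1], [2], [3], [4], [5], [6], [7], [8]
  1-simplices (10): [1,2], [1,3], [1,4], [2,3], [2,6], [4,7], [4,8], [5,6], [6,7], [6,8]
  2-simplices (1): [1,2,3]

giving chain groups C_0 ≅ Z^8, C_1 ≅ Z^10, C_2 ≅ Z^1.

Boundary ∂_1: C_1 → C_0 is given by ∂[p,q] = [q] − [p]. For instance
  ∂[1,3] = [3] − [1].
The 8×10 boundary matrix has rank 7 and Smith normal form diag(1,1,1,1,1,1,1).

The boundary map ∂_2: C_2 → C_1 sends each 2-simplex [p,q,r] to [q,r] − [p,r] + [p,q]. For instance
  ∂[1,2,3] = [2,3] − [1,3] + [1,2].
As a 10×1 matrix over Z this has rank 1, with invariant factors (1).

Now H_k = ker ∂_k / im ∂_{k+1}, so:

  H_0: rank C_0 − rank ∂_1 = 8 − 7 = 1, and the invariant factors of ∂_1 are all 1, so H_0 = Z.
  H_1: rank ker ∂_1 − rank ∂_2 = (10 − 7) − 1 = 2, and the invariant factors of ∂_2 are all 1, so H_1 = Z^2.
  H_2: rank ker ∂_2 − rank ∂_3 = (1 − 1) − 0 = 0, and there is no ∂_3, so H_2 = 0.

Hence the Betti numbers are b_0 = 1, b_1 = 2, b_2 = 0.

b_0 = 1, b_1 = 2, b_2 = 0.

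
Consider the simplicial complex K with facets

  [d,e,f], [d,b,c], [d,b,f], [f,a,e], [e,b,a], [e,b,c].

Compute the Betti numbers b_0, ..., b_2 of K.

Fix the vertex order a < b < c < d < e < f and write every simplex with vertices in increasing order. Then dim K = 2 and the simplices of K are:

  0-simplices (6): a, b, c, d, e, f
  1-simplices (12): ab, ae, af, bc, bd, be, bf, cd, ce, de, df, ef
  2-simplices (6): abe, aef, bcd, bce, bdf, def

so the chain groups are C_0 ≅ Z^6, C_1 ≅ Z^12, C_2 ≅ Z^6.

The boundary map ∂_1: C_1 → C_0 is given by ∂[p,q] = [q] − [p].
The resulting 6×12 matrix has rank 5, and its Smith normal form has invariant factors (1,1,1,1,1).

The boundary map ∂_2: C_2 → C_1 acts by ∂[p,q,r] = [q,r] − [p,r] + [p,q]. For instance
  ∂def = ef − df + de,
  ∂aef = ef − af + ae.
As a 12×6 matrix over Z this has rank 6, with invariant factors (1,1,1,1,1,1).

Computing H_k = (kernel of ∂_k) / (image of ∂_{k+1}):

  H_0: rank C_0 − rank ∂_1 = 6 − 5 = 1, and the invariant factors of ∂_1 are all 1, so H_0 ≅ Z.
  H_1: rank ker ∂_1 − rank ∂_2 = (12 − 5) − 6 = 1, and the invariant factors of ∂_2 are all 1, so H_1 ≅ Z.
  H_2: rank ker ∂_2 − rank ∂_3 = (6 − 6) − 0 = 0, and there is no ∂_3, so H_2 ≅ 0.

Hence the Betti numbers are b_0 = 1, b_1 = 1, b_2 = 0.

b_0 = 1, b_1 = 1, b_2 = 0.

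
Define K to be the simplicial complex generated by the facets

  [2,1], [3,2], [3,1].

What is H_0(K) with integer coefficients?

H_0 = Z.

Take the total order 1 < 2 < 3 on the vertex set. Then K (dimension 1) consists of the simplices:

  0-simplices (3): [1], [2], [3]
  1-simplices (3): [1,2], [1,3], [2,3]

Hence C_0 ≅ Z^3, C_1 ≅ Z^3.

The boundary map ∂_1: C_1 → C_0 maps an edge to its endpoints' difference, ∂[p,q] = q − p.
As a 3×3 matrix over Z this has rank 2, with invariant factors (1,1).

Reading off H_k = ker ∂_k / im ∂_{k+1}:

  H_0: rank C_0 − rank ∂_1 = 3 − 2 = 1, and the invariant factors of ∂_1 are all 1, so H_0 ≅ Z.

(K is a triangulation of the circle S^1.)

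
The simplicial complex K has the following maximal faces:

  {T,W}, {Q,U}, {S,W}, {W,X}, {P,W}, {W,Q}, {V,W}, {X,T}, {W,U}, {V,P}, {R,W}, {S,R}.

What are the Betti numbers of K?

Fix the vertex order P < Q < R < S < T < U < V < W < X and write every simplex with vertices in increasing order. Then dim K = 1 and the simplices of K are:

  0-simplices (9): P, Q, R, S, T, U, V, W, X
  1-simplices (12): PV, PW, QU, QW, RS, RW, SW, TW, TX, UW, VW, WX

Hence C_0 ≅ Z^9, C_1 ≅ Z^12.

Boundary ∂_1: C_1 → C_0 maps an edge to its endpoints' difference, ∂[p,q] = q − p.
The resulting 9×12 matrix has rank 8, and its Smith normal form has invariant factors (1,1,1,1,1,1,1,1).

From H_k ≅ ker(∂_k) / im(∂_{k+1}) we obtain:

  H_0: rank C_0 − rank ∂_1 = 9 − 8 = 1, and the invariant factors of ∂_1 are all 1, so H_0 = Z.
  H_1: rank ker ∂_1 − rank ∂_2 = (12 − 8) − 0 = 4, and there is no ∂_2, so H_1 = Z^4.

Hence the Betti numbers are b_0 = 1, b_1 = 4.

b_0 = 1, b_1 = 4.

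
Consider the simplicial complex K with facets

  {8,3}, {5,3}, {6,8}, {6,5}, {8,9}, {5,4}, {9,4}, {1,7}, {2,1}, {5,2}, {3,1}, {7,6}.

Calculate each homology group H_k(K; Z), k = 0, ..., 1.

H_0 = Z,  H_1 = Z^4.

We work with the vertex ordering 1 < 2 < 3 < 4 < 5 < 6 < 7 < 8 < 9. The simplices of K, each written with vertices in increasing order, are:

  0-simplices (9): [1], [2], [3], [4], [5], [6], [7], [8], [9]
  1-simplices (12): [1,2], [1,3], [1,7], [2,5], [3,5], [3,8], [4,5], [4,9], [5,6], [6,7], [6,8], [8,9]

giving chain groups C_0 ≅ Z^9, C_1 ≅ Z^12.

∂_1: C_1 → C_0 maps an edge to its endpoints' difference, ∂[p,q] = q − p.
The 9×12 boundary matrix has rank 8 and Smith normal form diag(1,1,1,1,1,1,1,1).

From H_k ≅ ker(∂_k) / im(∂_{k+1}) we obtain:

  H_0: rank C_0 − rank ∂_1 = 9 − 8 = 1, and the invariant factors of ∂_1 are all 1, so H_0 ≅ Z.
  H_1: rank ker ∂_1 − rank ∂_2 = (12 − 8) − 0 = 4, and there is no ∂_2, so H_1 ≅ Z^4.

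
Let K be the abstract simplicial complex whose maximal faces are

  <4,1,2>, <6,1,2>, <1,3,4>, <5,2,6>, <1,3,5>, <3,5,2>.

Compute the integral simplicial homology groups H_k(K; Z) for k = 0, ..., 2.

Fix the vertex order 1 < 2 < 3 < 4 < 5 < 6 and write every simplex with vertices in increasing order. Then dim K = 2 and the simplices of K are:

  0-simplices (6): [1], [2], [3], [4], [5], [6]
  1-simplices (12): [1,2], [1,3], [1,4], [1,5], [1,6], [2,3], [2,4], [2,5], [2,6], [3,4], [3,5], [5,6]
  2-simplices (6): [1,2,4], [1,2,6], [1,3,4], [1,3,5], [2,3,5], [2,5,6]

giving chain groups C_0 ≅ Z^6, C_1 ≅ Z^12, C_2 ≅ Z^6.

Boundary ∂_1: C_1 → C_0 maps an edge to its endpoints' difference, ∂[p,q] = q − p.
The 6×12 boundary matrix has rank 5 and Smith normal form diag(1,1,1,1,1).

The boundary map ∂_2: C_2 → C_1 acts by ∂[p,q,r] = [q,r] − [p,r] + [p,q]. For instance
  ∂[2,5,6] = [5,6] − [2,6] + [2,5],
  ∂[1,3,4] = [3,4] − [1,4] + [1,3].
The resulting 12×6 matrix has rank 6, and its Smith normal form has invariant factors (1,1,1,1,1,1).

Reading off H_k = ker ∂_k / im ∂_{k+1}:

  H_0: rank C_0 − rank ∂_1 = 6 − 5 = 1, and the invariant factors of ∂_1 are all 1, so H_0 ≅ Z.
  H_1: rank ker ∂_1 − rank ∂_2 = (12 − 5) − 6 = 1, and the invariant factors of ∂_2 are all 1, so H_1 ≅ Z.
  H_2: rank ker ∂_2 − rank ∂_3 = (6 − 6) − 0 = 0, and there is no ∂_3, so H_2 ≅ 0.

H_0 ≅ Z,  H_1 ≅ Z,  H_2 = 0.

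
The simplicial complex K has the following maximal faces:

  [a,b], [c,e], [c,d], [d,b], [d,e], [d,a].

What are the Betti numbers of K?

b_0 = 1, b_1 = 2.

Fix the vertex order a < b < c < d < e and write every simplex with vertices in increasing order. Then dim K = 1 and the simplices of K are:

  0-simplices (5): a, b, c, d, e
  1-simplices (6): ab, ad, bd, cd, ce, de

Hence C_0 ≅ Z^5, C_1 ≅ Z^6.

Boundary ∂_1: C_1 → C_0 maps an edge to its endpoints' difference, ∂[p,q] = q − p.
The resulting 5×6 matrix has rank 4, and its Smith normal form has invariant factors (1,1,1,1).

Now H_k = ker ∂_k / im ∂_{k+1}, so:

  H_0: rank C_0 − rank ∂_1 = 5 − 4 = 1, and the invariant factors of ∂_1 are all 1, so H_0 ≅ Z.
  H_1: rank ker ∂_1 − rank ∂_2 = (6 − 4) − 0 = 2, and there is no ∂_2, so H_1 ≅ Z^2.

Hence the Betti numbers are b_0 = 1, b_1 = 2.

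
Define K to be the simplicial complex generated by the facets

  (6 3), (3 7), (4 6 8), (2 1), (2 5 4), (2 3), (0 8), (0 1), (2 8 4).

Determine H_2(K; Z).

Order the vertices as 0 < 1 < 2 < 3 < 4 < 5 < 6 < 7 < 8. Listing each simplex with vertices in this order, K has dimension 2 with simplices:

  0-simplices (9): [0], [1], [2], [3], [4], [5], [6], [7], [8]
  1-simplices (13): [0,1], [0,8], [1,2], [2,3], [2,4], [2,5], [2,8], [3,6], [3,7], [4,5], [4,6], [4,8], [6,8]
  2-simplices (3): [2,4,5], [2,4,8], [4,6,8]

so the chain groups are C_0 ≅ Z^9, C_1 ≅ Z^13, C_2 ≅ Z^3.

∂_1: C_1 → C_0 sends each edge [p,q] (with p < q) to q − p. For instance
  ∂[1,2] = [2] − [1].
The resulting 9×13 matrix has rank 8, and its Smith normal form has invariant factors (1,1,1,1,1,1,1,1).

Boundary ∂_2: C_2 → C_1 acts by ∂[p,q,r] = [q,r] − [p,r] + [p,q]. For instance
  ∂[2,4,8] = [4,8] − [2,8] + [2,4],
  ∂[2,4,5] = [4,5] − [2,5] + [2,4].
The resulting 13×3 matrix has rank 3, and its Smith normal form has invariant factors (1,1,1).

Computing H_k = (kernel of ∂_k) / (image of ∂_{k+1}):

  H_2: rank ker ∂_2 − rank ∂_3 = (3 − 3) − 0 = 0, and there is no ∂_3, so H_2 ≅ 0.

H_2 ≅ 0.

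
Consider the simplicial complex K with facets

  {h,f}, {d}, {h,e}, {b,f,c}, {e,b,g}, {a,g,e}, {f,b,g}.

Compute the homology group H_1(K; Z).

H_1 ≅ Z.

Fix the vertex order a < b < c < d < e < f < g < h and write every simplex with vertices in increasing order. Then dim K = 2 and the simplices of K are:

  0-simplices (8): a, b, c, d, e, f, g, h
  1-simplices (11): ae, ag, bc, be, bf, bg, cf, eg, eh, fg, fh
  2-simplices (4): aeg, bcf, beg, bfg

so the chain groups are C_0 ≅ Z^8, C_1 ≅ Z^11, C_2 ≅ Z^4.

Boundary ∂_1: C_1 → C_0 maps an edge to its endpoints' difference, ∂[p,q] = q − p. For instance
  ∂ae = e − a.
The resulting 8×11 matrix has rank 6, and its Smith normal form has invariant factors (1,1,1,1,1,1).

The boundary map ∂_2: C_2 → C_1 acts by ∂[p,q,r] = [q,r] − [p,r] + [p,q]. For instance
  ∂bcf = cf − bf + bc,
  ∂bfg = fg − bg + bf.
As a 11×4 matrix over Z this has rank 4, with invariant factors (1,1,1,1).

Now H_k = ker ∂_k / im ∂_{k+1}, so:

  H_1: rank ker ∂_1 − rank ∂_2 = (11 − 6) − 4 = 1, and the invariant factors of ∂_2 are all 1, so H_1 = Z.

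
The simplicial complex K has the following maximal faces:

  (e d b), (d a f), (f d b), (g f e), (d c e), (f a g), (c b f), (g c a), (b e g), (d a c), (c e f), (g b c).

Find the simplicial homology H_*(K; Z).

H_0 ≅ Z,  H_1 ≅ Z/2,  H_2 = 0.

We work with the vertex ordering a < b < c < d < e < f < g. The simplices of K, each written with vertices in increasing order, are:

  0-simplices (7): a, b, c, d, e, f, g
  1-simplices (18): ac, ad, af, ag, bc, bd, be, bf, bg, cd, ce, cf, cg, de, df, ef, eg, fg
  2-simplices (12): acd, acg, adf, afg, bcf, bcg, bde, bdf, beg, cde, cef, efg

so the chain groups are C_0 ≅ Z^7, C_1 ≅ Z^18, C_2 ≅ Z^12.

The boundary map ∂_1: C_1 → C_0 sends each edge [p,q] (with p < q) to q − p. For instance
  ∂fg = g − f.
As a 7×18 matrix over Z this has rank 6, with invariant factors (1,1,1,1,1,1).

Boundary ∂_2: C_2 → C_1 sends each 2-simplex [p,q,r] to [q,r] − [p,r] + [p,q]. For instance
  ∂bde = de − be + bd,
  ∂efg = fg − eg + ef.
This gives a 18×12 integer matrix of rank 12; reducing to Smith normal form yields diagonal entries (1,1,1,1,1,1,1,1,1,1,1,2).

Now H_k = ker ∂_k / im ∂_{k+1}, so:

  H_0: rank C_0 − rank ∂_1 = 7 − 6 = 1, and the invariant factors of ∂_1 are all 1, so H_0 = Z.
  H_1: rank ker ∂_1 − rank ∂_2 = (18 − 6) − 12 = 0, and ∂_2 has invariant factor 2 > 1, so H_1 = Z/2.
  H_2: rank ker ∂_2 − rank ∂_3 = (12 − 12) − 0 = 0, and there is no ∂_3, so H_2 = 0.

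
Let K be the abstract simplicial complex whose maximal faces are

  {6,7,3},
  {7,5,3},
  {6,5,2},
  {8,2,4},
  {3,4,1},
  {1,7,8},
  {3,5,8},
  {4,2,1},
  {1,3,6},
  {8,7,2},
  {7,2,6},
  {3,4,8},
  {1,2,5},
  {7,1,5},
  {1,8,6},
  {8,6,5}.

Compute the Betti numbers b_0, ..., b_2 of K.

We work with the vertex ordering 1 < 2 < 3 < 4 < 5 < 6 < 7 < 8. The simplices of K, each written with vertices in increasing order, are:

  0-simplices (8): [1], [2], [3], [4], [5], [6], [7], [8]
  1-simplices (24): (24 of them)
  2-simplices (16): [1,2,4], [1,2,5], [1,3,4], [1,3,6], [1,5,7], [1,6,8], [1,7,8], [2,4,8], [2,5,6], [2,6,7], [2,7,8], [3,4,8], [3,5,7], [3,5,8], [3,6,7], [5,6,8]

Hence C_0 ≅ Z^8, C_1 ≅ Z^24, C_2 ≅ Z^16.

Boundary ∂_1: C_1 → C_0 maps an edge to its endpoints' difference, ∂[p,q] = q − p.
This gives a 8×24 integer matrix of rank 7; reducing to Smith normal form yields diagonal entries (1,1,1,1,1,1,1).

Boundary ∂_2: C_2 → C_1 acts by ∂[p,q,r] = [q,r] − [p,r] + [p,q]. For instance
  ∂[3,5,7] = [5,7] − [3,7] + [3,5],
  ∂[2,4,8] = [4,8] − [2,8] + [2,4].
The 24×16 boundary matrix has rank 15 and Smith normal form diag(1,1,1,1,1,1,1,1,1,1,1,1,1,1,1).

Now H_k = ker ∂_k / im ∂_{k+1}, so:

  H_0: rank C_0 − rank ∂_1 = 8 − 7 = 1, and the invariant factors of ∂_1 are all 1, so H_0 = Z.
  H_1: rank ker ∂_1 − rank ∂_2 = (24 − 7) − 15 = 2, and the invariant factors of ∂_2 are all 1, so H_1 = Z^2.
  H_2: rank ker ∂_2 − rank ∂_3 = (16 − 15) − 0 = 1, and there is no ∂_3, so H_2 = Z.

(K is a triangulation of the torus T^2.)

Hence the Betti numbers are b_0 = 1, b_1 = 2, b_2 = 1.

b_0 = 1, b_1 = 2, b_2 = 1.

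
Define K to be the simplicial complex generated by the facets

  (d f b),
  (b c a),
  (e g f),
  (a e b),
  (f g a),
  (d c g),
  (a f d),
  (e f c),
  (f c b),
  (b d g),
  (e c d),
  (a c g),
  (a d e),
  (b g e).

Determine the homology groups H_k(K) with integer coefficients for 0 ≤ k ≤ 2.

K has 7 vertices, 21 edges, 14 triangles.
rank ∂_0 = 0, rank ∂_1 = 6 ⇒ b_0 = 7 − 0 − 6 = 1; all invariant factors of ∂_1 are 1 so no torsion. So H_0 ≅ Z.
rank ∂_1 = 6, rank ∂_2 = 13 ⇒ b_1 = 21 − 6 − 13 = 2; all invariant factors of ∂_2 are 1 so no torsion. So H_1 ≅ Z^2.
rank ∂_2 = 13, rank ∂_3 = 0 ⇒ b_2 = 14 − 13 − 0 = 1. So H_2 ≅ Z.

H_0 = Z,  H_1 = Z^2,  H_2 = Z.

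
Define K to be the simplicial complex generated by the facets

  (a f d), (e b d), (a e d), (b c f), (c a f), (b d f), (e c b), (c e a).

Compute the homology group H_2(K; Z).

H_2 ≅ Z.

K has 6 vertices, 12 edges, 8 triangles.
rank ∂_2 = 7, rank ∂_3 = 0 ⇒ b_2 = 8 − 7 − 0 = 1. So H_2 = Z.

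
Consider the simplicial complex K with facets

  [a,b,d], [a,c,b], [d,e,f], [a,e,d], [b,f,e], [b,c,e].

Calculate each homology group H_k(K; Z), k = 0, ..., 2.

K has 6 vertices, 12 edges, 6 triangles.
rank ∂_0 = 0, rank ∂_1 = 5 ⇒ b_0 = 6 − 0 − 5 = 1; all invariant factors of ∂_1 are 1 so no torsion. So H_0 ≅ Z.
rank ∂_1 = 5, rank ∂_2 = 6 ⇒ b_1 = 12 − 5 − 6 = 1; all invariant factors of ∂_2 are 1 so no torsion. So H_1 ≅ Z.
rank ∂_2 = 6, rank ∂_3 = 0 ⇒ b_2 = 6 − 6 − 0 = 0. So H_2 ≅ 0.

H_0 ≅ Z,  H_1 ≅ Z,  H_2 = 0.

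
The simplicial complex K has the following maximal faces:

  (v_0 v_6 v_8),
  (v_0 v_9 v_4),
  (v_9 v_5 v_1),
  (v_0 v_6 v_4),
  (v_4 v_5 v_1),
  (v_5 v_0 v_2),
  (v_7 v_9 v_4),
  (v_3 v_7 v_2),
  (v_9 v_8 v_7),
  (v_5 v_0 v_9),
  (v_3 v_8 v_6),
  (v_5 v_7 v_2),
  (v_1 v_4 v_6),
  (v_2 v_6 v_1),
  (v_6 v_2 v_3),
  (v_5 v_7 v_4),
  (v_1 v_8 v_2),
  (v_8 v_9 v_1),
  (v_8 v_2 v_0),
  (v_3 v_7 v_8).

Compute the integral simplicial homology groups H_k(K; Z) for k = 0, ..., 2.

Take the total order v_0 < v_1 < v_2 < v_3 < v_4 < v_5 < v_6 < v_7 < v_8 < v_9 on the vertex set. Then K (dimension 2) consists of the simplices:

  0-simplices (10): [v_0], [v_1], [v_2], [v_3], [v_4], [v_5], [v_6], [v_7], [v_8], [v_9]
  1-simplices (30): (30 of them)
  2-simplices (20): (20 of them)

giving chain groups C_0 ≅ Z^10, C_1 ≅ Z^30, C_2 ≅ Z^20.

The boundary map ∂_1: C_1 → C_0 maps an edge to its endpoints' difference, ∂[p,q] = q − p.
As a 10×30 matrix over Z this has rank 9, with invariant factors (1,1,1,1,1,1,1,1,1).

∂_2: C_2 → C_1 sends each 2-simplex [p,q,r] to [q,r] − [p,r] + [p,q]. For instance
  ∂[v_0,v_4,v_6] = [v_4,v_6] − [v_0,v_6] + [v_0,v_4],
  ∂[v_1,v_4,v_6] = [v_4,v_6] − [v_1,v_6] + [v_1,v_4].
This gives a 30×20 integer matrix of rank 20; reducing to Smith normal form yields diagonal entries (1,1,1,1,1,1,1,1,1,1,1,1,1,1,1,1,1,1,1,2).

Now H_k = ker ∂_k / im ∂_{k+1}, so:

  H_0: rank C_0 − rank ∂_1 = 10 − 9 = 1, and the invariant factors of ∂_1 are all 1, so H_0 ≅ Z.
  H_1: rank ker ∂_1 − rank ∂_2 = (30 − 9) − 20 = 1, and ∂_2 has invariant factor 2 > 1, so H_1 ≅ Z ⊕ Z/2Z.
  H_2: rank ker ∂_2 − rank ∂_3 = (20 − 20) − 0 = 0, and there is no ∂_3, so H_2 ≅ 0.

H_0 = Z,  H_1 = Z ⊕ Z/2Z,  H_2 = 0.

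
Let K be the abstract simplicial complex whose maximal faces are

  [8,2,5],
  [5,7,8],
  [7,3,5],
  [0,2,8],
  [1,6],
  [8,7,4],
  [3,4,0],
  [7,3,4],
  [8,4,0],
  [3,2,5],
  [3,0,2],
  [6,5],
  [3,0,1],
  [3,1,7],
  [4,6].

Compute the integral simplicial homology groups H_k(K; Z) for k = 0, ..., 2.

K has 9 vertices, 21 edges, 12 triangles.
rank ∂_0 = 0, rank ∂_1 = 8 ⇒ b_0 = 9 − 0 − 8 = 1; all invariant factors of ∂_1 are 1 so no torsion. So H_0 ≅ Z.
rank ∂_1 = 8, rank ∂_2 = 11 ⇒ b_1 = 21 − 8 − 11 = 2; all invariant factors of ∂_2 are 1 so no torsion. So H_1 ≅ Z^2.
rank ∂_2 = 11, rank ∂_3 = 0 ⇒ b_2 = 12 − 11 − 0 = 1. So H_2 ≅ Z.

H_0 ≅ Z,  H_1 ≅ Z^2,  H_2 ≅ Z.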